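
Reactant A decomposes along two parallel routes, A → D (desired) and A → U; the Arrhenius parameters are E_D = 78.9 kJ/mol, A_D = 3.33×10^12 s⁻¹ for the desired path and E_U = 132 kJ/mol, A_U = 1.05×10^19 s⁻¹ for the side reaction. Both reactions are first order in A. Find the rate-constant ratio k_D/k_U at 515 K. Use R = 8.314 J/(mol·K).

0.0771

k_D/k_U = (A_D/A_U)·exp[−(E_D−E_U)/(RT)] = (A_D/A_U)·exp[(E_U−E_D)/(RT)].
(E_U−E_D)/(RT) = (132−78.9)×10³/(8.314×515) = 53100/4282 = 12.40.
k_D/k_U = (3.33×10^12/1.05×10^19)·exp(12.40) = 3.171×10^-7 × 2.432×10^5 = 0.0771.
Since E_D < E_U, lowering the temperature improves selectivity toward D.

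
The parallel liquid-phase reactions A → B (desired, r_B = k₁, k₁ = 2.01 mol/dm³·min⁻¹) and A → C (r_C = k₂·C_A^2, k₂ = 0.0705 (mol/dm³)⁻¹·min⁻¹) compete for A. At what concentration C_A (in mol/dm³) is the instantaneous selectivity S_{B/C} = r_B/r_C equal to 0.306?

9.65 mol/dm³

S_{B/C} = (k₁/k₂)·C_A^-2 ⇒ C_A = (S·k₂/k₁)^(-0.5).
= (0.306×0.0705/2.01)^(-0.5) = (0.01073)^(-0.5) = 9.65 mol/dm³.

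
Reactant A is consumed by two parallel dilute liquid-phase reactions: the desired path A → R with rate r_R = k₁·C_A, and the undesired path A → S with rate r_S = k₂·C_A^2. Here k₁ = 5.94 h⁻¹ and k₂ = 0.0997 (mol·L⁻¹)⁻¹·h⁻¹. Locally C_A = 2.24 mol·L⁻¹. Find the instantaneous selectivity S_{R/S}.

26.6

S_{R/S} = r_R/r_S = (k₁·C_A)/(k₂·C_A^2) = (k₁/k₂)·C_A⁻¹.
= (5.94×2.240) / (0.0997×2.240^2) = 13.31/0.5003 = 26.6.
The undesired path is higher order in A, so low C_A (CSTR or dilute feed) favours R.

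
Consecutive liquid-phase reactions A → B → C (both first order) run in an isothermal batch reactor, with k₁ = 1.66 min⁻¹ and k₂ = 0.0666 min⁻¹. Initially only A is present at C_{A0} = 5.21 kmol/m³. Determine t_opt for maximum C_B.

2.02 min

For first-order series the maximum of C_B occurs at t_opt = ln(k₂/k₁)/(k₂−k₁).
= ln(0.0666/1.66)/(0.0666−1.66) = ln(0.04012)/-1.593 = -3.216/-1.593 = 2.02 min.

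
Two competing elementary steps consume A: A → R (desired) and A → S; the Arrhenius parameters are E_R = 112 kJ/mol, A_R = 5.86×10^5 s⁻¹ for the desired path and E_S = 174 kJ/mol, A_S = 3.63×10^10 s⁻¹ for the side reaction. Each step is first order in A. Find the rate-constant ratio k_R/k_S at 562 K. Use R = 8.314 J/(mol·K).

With equal orders, S_{R/S} = k_R/k_S = (A_R/A_S)·exp[(E_S−E_R)/(RT)].
(E_S−E_R)/(RT) = (174−112)×10³/(8.314×562) = 62000/4672 = 13.27.
k_R/k_S = (5.86×10^5/3.63×10^10)·exp(13.27) = 1.614×10^-5 × 5.791×10^5 = 9.35.

9.35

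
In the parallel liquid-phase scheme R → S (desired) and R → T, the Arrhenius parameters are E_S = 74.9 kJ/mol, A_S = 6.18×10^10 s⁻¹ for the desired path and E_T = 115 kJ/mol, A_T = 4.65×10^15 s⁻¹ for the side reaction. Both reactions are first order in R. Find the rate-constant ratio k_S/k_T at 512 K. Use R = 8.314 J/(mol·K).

With equal orders, S_{S/T} = k_S/k_T = (A_S/A_T)·exp[(E_T−E_S)/(RT)].
(E_T−E_S)/(RT) = (115−74.9)×10³/(8.314×512) = 40100/4257 = 9.420.
k_S/k_T = (6.18×10^10/4.65×10^15)·exp(9.420) = 1.329×10^-5 × 12336 = 0.164.

0.164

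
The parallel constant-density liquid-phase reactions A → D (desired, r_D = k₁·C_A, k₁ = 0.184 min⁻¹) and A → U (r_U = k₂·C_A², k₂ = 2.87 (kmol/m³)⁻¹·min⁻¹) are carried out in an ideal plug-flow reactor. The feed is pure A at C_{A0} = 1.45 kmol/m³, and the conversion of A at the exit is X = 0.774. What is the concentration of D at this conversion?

0.0867 kmol/m³

C_A = C_{A0}(1−X) = 0.3277 kmol/m³.
Along a PFR/batch, dC_D/dC_A = −r_D/(r_D+r_U) = −k₁/(k₁+k₂·C_A).
Integrating from C_{A0} to C_A: C_D = (0.184/2.87)·ln[(0.184+2.87·1.45)/(0.184+2.87·0.328)] = 0.06411·ln(4.346/1.124) = 0.08667 kmol/m³.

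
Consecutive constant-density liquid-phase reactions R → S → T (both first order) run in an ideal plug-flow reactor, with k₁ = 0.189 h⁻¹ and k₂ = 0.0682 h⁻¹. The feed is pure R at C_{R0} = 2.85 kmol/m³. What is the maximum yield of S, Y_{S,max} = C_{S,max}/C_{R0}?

At the optimum, C_{S,max}/C_{R0} = (k₁/k₂)^[k₂/(k₂−k₁)].
= (0.189/0.0682)^(0.0682/(0.0682−0.189)) = (2.771)^(-0.5646) = 0.5624.

0.562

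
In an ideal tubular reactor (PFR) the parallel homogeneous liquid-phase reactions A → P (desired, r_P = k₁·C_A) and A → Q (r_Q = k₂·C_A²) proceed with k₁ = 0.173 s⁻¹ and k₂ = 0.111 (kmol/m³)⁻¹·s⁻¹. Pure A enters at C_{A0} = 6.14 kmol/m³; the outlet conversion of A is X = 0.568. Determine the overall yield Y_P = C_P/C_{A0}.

C_A = C_{A0}(1−X) = 2.652 kmol/m³.
Along a PFR/batch, dC_P/dC_A = −r_P/(r_P+r_Q) = −k₁/(k₁+k₂·C_A).
Integrating from C_{A0} to C_A: C_P = (0.173/0.111)·ln[(0.173+0.111·6.14)/(0.173+0.111·2.65)] = 1.559·ln(0.8545/0.4674) = 0.9403 kmol/m³.
Y_P = C_P/C_{A0} = 0.9403/6.14 = 0.153.

0.153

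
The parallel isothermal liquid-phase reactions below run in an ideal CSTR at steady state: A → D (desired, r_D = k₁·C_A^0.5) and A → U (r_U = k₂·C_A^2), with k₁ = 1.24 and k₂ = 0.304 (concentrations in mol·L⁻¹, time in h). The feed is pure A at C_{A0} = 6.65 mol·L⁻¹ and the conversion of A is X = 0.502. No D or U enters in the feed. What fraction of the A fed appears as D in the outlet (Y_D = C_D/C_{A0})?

0.203

Exit C_A = C_{A0}(1−X) = 6.65×0.498 = 3.312 mol·L⁻¹.
Rates in a CSTR are evaluated at the outlet concentration: r_D = 1.24×3.312^0.5 = 2.257, r_U = 0.304×3.312^2 = 3.334.
Fraction of consumed A going to D: r_D/(r_D+r_U) = 0.4036.
C_D = 0.4036·C_{A0}·X = 0.4036×6.65×0.502 = 1.35 mol·L⁻¹; Y_D = C_D/C_{A0} = 0.203.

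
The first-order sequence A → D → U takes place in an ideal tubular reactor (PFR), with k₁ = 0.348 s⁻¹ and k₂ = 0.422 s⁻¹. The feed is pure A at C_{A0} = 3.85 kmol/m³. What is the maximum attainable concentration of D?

For a first-order series the maximum intermediate yield is C_{D,max}/C_{A0} = (k₁/k₂)^[k₂/(k₂−k₁)].
= (0.348/0.422)^(0.422/(0.422−0.348)) = (0.8246)^(5.703) = 0.3330.
C_{D,max} = 0.3330×3.85 = 1.28 kmol/m³.

1.28 kmol/m³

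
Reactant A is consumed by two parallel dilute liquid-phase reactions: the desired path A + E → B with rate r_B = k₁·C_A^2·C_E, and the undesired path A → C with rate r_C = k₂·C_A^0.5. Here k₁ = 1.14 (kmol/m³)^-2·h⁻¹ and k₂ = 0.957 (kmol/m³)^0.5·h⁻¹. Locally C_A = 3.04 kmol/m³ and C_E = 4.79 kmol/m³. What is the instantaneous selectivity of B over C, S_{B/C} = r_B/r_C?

30.2

S_{B/C} = r_B/r_C = (k₁·C_A^2·C_E)/(k₂·C_A^0.5) = (k₁/k₂)·C_A^1.5·C_E.
= (1.14×3.040^2×4.790) / (0.957×3.040^0.5) = 50.46/1.669 = 30.2.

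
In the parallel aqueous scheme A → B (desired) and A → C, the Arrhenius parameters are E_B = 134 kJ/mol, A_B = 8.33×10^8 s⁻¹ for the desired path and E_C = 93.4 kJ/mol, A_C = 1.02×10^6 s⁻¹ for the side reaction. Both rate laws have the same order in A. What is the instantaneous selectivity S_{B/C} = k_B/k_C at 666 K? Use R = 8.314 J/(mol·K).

Since both paths have the same order in A, the concentration cancels and S_{B/C} = k_B/k_C = (A_B/A_C)·exp[(E_C−E_B)/(RT)].
(E_C−E_B)/(RT) = (93.4−134)×10³/(8.314×666) = -40600/5537 = -7.332.
k_B/k_C = (8.33×10^8/1.02×10^6)·exp(-7.332) = 816.7 × 6.541×10^-4 = 0.534.

0.534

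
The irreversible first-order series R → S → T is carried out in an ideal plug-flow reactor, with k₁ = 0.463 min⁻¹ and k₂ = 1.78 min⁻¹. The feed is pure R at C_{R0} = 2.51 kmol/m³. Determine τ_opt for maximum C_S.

1.02 min

For first-order series the maximum of C_S occurs at τ_opt = ln(k₂/k₁)/(k₂−k₁).
= ln(1.78/0.463)/(1.78−0.463) = ln(3.844)/1.317 = 1.347/1.317 = 1.02 min.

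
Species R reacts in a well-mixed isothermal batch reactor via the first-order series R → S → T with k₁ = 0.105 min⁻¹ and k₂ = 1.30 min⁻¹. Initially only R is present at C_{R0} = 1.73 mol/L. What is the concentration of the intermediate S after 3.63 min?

0.102 mol/L

Solving the coupled first-order balances gives C_S(t) = [k₁/(k₂−k₁)]·C_{R0}·(e^(−k₁t) − e^(−k₂t)).
e^(−k₁t) = e^(−0.105×3.63) = e^(−0.3811) = 0.6831; e^(−k₂t) = e^(−4.719) = 0.008924.
C_S = 0.105×1.73/(1.30−0.105) × (0.6831−0.008924) = 0.1520×0.6742 = 0.1025 mol/L.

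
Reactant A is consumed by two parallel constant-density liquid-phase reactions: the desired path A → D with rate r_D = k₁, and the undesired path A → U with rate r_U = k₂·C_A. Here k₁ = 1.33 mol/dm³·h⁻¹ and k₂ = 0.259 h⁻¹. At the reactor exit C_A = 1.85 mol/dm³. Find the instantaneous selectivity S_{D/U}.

2.78

S_{D/U} = r_D/r_U = (k₁)/(k₂·C_A) = (k₁/k₂)·C_A⁻¹.
= (1.33) / (0.259×1.850) = 1.330/0.4792 = 2.78.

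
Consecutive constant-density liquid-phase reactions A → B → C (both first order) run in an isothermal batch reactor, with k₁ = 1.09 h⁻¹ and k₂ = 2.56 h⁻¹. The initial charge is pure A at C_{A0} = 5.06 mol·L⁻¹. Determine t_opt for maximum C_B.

0.581 h

The intermediate peaks when r₁ = r₂, i.e. k₁e^(−k₁t) = k₂e^(−k₂t), giving t_opt = ln(k₂/k₁)/(k₂−k₁).
= ln(2.56/1.09)/(2.56−1.09) = ln(2.349)/1.470 = 0.8538/1.470 = 0.581 h.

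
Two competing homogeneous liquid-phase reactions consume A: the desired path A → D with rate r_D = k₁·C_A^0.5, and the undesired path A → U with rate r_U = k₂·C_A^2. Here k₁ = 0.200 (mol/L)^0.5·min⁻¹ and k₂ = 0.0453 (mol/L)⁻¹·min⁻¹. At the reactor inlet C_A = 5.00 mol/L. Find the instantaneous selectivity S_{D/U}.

S_{D/U} = r_D/r_U = (k₁·C_A^0.5)/(k₂·C_A^2) = (k₁/k₂)·C_A^-1.5.
= (0.200×5.000^0.5) / (0.0453×5.000^2) = 0.4472/1.133 = 0.395.
The undesired path is higher order in A, so low C_A (CSTR or dilute feed) favours D.

0.395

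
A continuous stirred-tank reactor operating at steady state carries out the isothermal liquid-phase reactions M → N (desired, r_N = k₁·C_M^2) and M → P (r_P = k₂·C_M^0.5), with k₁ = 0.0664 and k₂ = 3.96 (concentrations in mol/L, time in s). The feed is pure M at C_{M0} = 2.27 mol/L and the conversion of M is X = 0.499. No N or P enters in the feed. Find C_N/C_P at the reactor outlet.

0.0203

Exit C_M = C_{M0}(1−X) = 2.27×0.501 = 1.137 mol/L.
Rates in a CSTR are evaluated at the outlet concentration: r_N = 0.0664×1.137^2 = 0.08588, r_P = 3.96×1.137^0.5 = 4.223.
Overall selectivity = C_N/C_P = r_Nτ/(r_Pτ) = r_N/r_P = 0.0203.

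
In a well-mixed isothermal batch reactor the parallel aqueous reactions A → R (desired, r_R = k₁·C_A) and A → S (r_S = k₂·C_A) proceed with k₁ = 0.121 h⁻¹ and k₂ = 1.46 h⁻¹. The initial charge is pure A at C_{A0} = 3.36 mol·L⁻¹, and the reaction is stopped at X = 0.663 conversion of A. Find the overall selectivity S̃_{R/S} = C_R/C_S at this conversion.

0.0829

C_A = C_{A0}(1−X) = 1.132 mol·L⁻¹.
Both paths are first order in A, so the instantaneous fraction to R is constant: dC_R/d(−C_A) = k₁/(k₁+k₂) = 0.07653.
C_R = 0.07653·(C_{A0}−C_A) = 0.07653×2.228 = 0.170 mol·L⁻¹.
C_S = (C_{A0}−C_A)−C_R = 2.057 mol·L⁻¹; S̃_{R/S} = 0.1705/2.057 = 0.0829.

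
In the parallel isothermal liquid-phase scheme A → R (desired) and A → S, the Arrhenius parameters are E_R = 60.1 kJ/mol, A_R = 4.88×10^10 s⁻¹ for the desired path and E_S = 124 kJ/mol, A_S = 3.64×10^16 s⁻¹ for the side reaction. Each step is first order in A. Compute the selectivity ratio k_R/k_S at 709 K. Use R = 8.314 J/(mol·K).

0.0684

With equal orders, S_{R/S} = k_R/k_S = (A_R/A_S)·exp[(E_S−E_R)/(RT)].
(E_S−E_R)/(RT) = (124−60.1)×10³/(8.314×709) = 63900/5895 = 10.84.
k_R/k_S = (4.88×10^10/3.64×10^16)·exp(10.84) = 1.341×10^-6 × 51041 = 0.0684.
Since E_R < E_S, lowering the temperature improves selectivity toward R.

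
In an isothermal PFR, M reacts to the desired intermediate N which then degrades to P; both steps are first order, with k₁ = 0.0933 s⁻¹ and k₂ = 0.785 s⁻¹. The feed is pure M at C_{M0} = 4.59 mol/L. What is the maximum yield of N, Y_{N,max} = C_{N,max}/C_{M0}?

For a first-order series the maximum intermediate yield is C_{N,max}/C_{M0} = (k₁/k₂)^[k₂/(k₂−k₁)].
= (0.0933/0.785)^(0.785/(0.785−0.0933)) = (0.1189)^(1.135) = 0.08918.

0.0892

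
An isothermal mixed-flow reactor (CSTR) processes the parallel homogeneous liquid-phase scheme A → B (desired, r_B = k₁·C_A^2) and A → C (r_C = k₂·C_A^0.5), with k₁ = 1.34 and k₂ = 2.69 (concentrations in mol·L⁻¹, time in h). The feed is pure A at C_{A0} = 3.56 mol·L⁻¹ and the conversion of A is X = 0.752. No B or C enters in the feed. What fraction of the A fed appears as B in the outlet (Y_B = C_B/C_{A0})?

Exit C_A = C_{A0}(1−X) = 3.56×0.248 = 0.8829 mol·L⁻¹.
In a CSTR the entire volume is at exit conditions, so r_B = 1.34×0.8829^2 = 1.044 and r_C = 2.69×0.8829^0.5 = 2.528.
Fraction of consumed A going to B: r_B/(r_B+r_C) = 0.2924.
C_B = 0.2924·C_{A0}·X = 0.2924×3.56×0.752 = 0.783 mol·L⁻¹; Y_B = C_B/C_{A0} = 0.220.

0.220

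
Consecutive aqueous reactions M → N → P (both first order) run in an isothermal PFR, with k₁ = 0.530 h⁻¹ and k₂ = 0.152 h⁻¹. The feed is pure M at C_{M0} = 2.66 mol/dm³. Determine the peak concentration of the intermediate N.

At the optimum, C_{N,max}/C_{M0} = (k₁/k₂)^[k₂/(k₂−k₁)].
= (0.530/0.152)^(0.152/(0.152−0.530)) = (3.487)^(-0.4021) = 0.6052.
C_{N,max} = 0.6052×2.66 = 1.61 mol/dm³.

1.61 mol/dm³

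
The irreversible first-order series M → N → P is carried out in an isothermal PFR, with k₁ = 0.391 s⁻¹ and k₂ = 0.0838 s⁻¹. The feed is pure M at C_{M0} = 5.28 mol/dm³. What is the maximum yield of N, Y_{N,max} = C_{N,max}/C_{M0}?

Evaluating C_N at τ_opt = ln(k₂/k₁)/(k₂−k₁) gives C_{N,max}/C_{M0} = (k₁/k₂)^[k₂/(k₂−k₁)].
= (0.391/0.0838)^(0.0838/(0.0838−0.391)) = (4.666)^(-0.2728) = 0.6569.

0.657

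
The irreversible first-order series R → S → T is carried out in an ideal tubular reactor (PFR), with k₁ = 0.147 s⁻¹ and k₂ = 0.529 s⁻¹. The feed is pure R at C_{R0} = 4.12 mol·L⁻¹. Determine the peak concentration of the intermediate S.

0.699 mol·L⁻¹

At the optimum, C_{S,max}/C_{R0} = (k₁/k₂)^[k₂/(k₂−k₁)].
= (0.147/0.529)^(0.529/(0.529−0.147)) = (0.2779)^(1.385) = 0.1698.
C_{S,max} = 0.1698×4.12 = 0.699 mol·L⁻¹.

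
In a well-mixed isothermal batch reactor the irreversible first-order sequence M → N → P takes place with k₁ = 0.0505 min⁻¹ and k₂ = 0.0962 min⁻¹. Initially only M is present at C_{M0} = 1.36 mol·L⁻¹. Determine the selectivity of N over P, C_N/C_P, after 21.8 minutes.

For first-order series with pure M initially, C_N(t) = k₁C_{M0}/(k₂−k₁)·(e^(−k₁t) − e^(−k₂t)).
e^(−k₁t) = e^(−0.0505×21.8) = e^(−1.101) = 0.3326; e^(−k₂t) = e^(−2.097) = 0.1228.
C_N = 0.0505×1.36/(0.0962−0.0505) × (0.3326−0.1228) = 1.503×0.2098 = 0.3152 mol·L⁻¹.
C_M = C_{M0}e^(−k₁t) = 0.4523 mol·L⁻¹, so C_P = C_{M0}−C_M−C_N = 0.5925 mol·L⁻¹; C_N/C_P = 0.532.

0.532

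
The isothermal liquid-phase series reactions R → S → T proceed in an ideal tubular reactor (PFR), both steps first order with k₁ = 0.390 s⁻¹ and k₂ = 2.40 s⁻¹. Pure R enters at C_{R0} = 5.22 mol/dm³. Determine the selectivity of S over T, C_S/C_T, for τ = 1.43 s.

The intermediate concentration in a first-order A→B→C sequence is C_S = k₁C_{R0}(e^(−k₁τ) − e^(−k₂τ))/(k₂−k₁).
e^(−k₁τ) = e^(−0.390×1.43) = e^(−0.5577) = 0.5725; e^(−k₂τ) = e^(−3.432) = 0.03232.
C_S = 0.390×5.22/(2.40−0.390) × (0.5725−0.03232) = 1.013×0.5402 = 0.5471 mol/dm³.
C_R = C_{R0}e^(−k₁τ) = 2.989 mol/dm³, so C_T = C_{R0}−C_R−C_S = 1.684 mol/dm³; C_S/C_T = 0.325.

0.325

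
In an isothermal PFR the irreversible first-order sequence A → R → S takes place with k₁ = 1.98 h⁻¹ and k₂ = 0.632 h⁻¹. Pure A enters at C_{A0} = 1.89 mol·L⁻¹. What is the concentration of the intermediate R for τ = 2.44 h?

0.572 mol·L⁻¹

Solving the coupled first-order balances gives C_R(τ) = [k₁/(k₂−k₁)]·C_{A0}·(e^(−k₁τ) − e^(−k₂τ)).
e^(−k₁τ) = e^(−1.98×2.44) = e^(−4.831) = 0.007977; e^(−k₂τ) = e^(−1.542) = 0.2139.
C_R = 1.98×1.89/(0.632−1.98) × (0.007977−0.2139) = (-2.776)×(-0.2060) = 0.5718 mol·L⁻¹.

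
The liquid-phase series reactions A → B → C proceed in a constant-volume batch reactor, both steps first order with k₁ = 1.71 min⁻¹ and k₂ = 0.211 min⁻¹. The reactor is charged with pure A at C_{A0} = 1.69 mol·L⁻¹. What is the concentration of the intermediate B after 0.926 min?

For first-order series with pure A initially, C_B(t) = k₁C_{A0}/(k₂−k₁)·(e^(−k₁t) − e^(−k₂t)).
e^(−k₁t) = e^(−1.71×0.926) = e^(−1.583) = 0.2053; e^(−k₂t) = e^(−0.1954) = 0.8225.
C_B = 1.71×1.69/(0.211−1.71) × (0.2053−0.8225) = (-1.928)×(-0.6173) = 1.190 mol·L⁻¹.

1.19 mol·L⁻¹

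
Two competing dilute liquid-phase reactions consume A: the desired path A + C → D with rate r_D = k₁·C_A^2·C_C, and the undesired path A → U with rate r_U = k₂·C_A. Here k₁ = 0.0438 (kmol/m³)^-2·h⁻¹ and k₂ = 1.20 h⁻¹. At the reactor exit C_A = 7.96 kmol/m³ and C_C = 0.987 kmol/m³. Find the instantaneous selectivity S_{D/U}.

0.287

S_{D/U} = r_D/r_U = (k₁·C_A^2·C_C)/(k₂·C_A) = (k₁/k₂)·C_A·C_C.
= (0.0438×7.960^2×0.9870) / (1.20×7.960) = 2.739/9.552 = 0.287.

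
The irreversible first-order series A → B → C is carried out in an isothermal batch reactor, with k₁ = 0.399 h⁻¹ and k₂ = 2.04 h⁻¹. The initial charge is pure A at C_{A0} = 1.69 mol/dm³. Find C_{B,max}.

For a first-order series the maximum intermediate yield is C_{B,max}/C_{A0} = (k₁/k₂)^[k₂/(k₂−k₁)].
= (0.399/2.04)^(2.04/(2.04−0.399)) = (0.1956)^(1.243) = 0.1315.
C_{B,max} = 0.1315×1.69 = 0.222 mol/dm³.

0.222 mol/dm³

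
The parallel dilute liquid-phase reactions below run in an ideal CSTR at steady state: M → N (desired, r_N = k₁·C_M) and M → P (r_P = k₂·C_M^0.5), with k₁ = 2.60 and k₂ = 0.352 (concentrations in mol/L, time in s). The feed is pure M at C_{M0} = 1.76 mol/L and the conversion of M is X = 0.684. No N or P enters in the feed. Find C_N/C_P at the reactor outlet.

5.51

Exit C_M = C_{M0}(1−X) = 1.76×0.316 = 0.5562 mol/L.
In a CSTR the entire volume is at exit conditions, so r_N = 2.60×0.5562 = 1.446 and r_P = 0.352×0.5562^0.5 = 0.2625.
Overall selectivity = C_N/C_P = r_Nτ/(r_Pτ) = r_N/r_P = 5.51.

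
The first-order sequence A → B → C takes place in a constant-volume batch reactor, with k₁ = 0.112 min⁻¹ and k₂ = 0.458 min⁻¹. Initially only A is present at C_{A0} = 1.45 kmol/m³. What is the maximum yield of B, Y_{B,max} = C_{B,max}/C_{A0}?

At the optimum, C_{B,max}/C_{A0} = (k₁/k₂)^[k₂/(k₂−k₁)].
= (0.112/0.458)^(0.458/(0.458−0.112)) = (0.2445)^(1.324) = 0.1550.

0.155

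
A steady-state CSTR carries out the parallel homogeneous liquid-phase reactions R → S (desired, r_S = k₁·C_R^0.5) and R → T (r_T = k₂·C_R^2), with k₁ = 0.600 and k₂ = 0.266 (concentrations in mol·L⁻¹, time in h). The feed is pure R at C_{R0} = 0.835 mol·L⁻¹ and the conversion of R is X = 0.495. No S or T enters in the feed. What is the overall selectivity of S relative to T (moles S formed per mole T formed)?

8.24

Exit C_R = C_{R0}(1−X) = 0.835×0.505 = 0.4217 mol·L⁻¹.
Rates in a CSTR are evaluated at the outlet concentration: r_S = 0.600×0.4217^0.5 = 0.3896, r_T = 0.266×0.4217^2 = 0.04730.
Overall selectivity = C_S/C_T = r_Sτ/(r_Tτ) = r_S/r_T = 8.24.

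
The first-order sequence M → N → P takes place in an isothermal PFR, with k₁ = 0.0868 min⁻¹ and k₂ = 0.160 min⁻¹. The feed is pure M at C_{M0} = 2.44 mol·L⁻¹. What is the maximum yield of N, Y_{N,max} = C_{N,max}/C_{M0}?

Evaluating C_N at τ_opt = ln(k₂/k₁)/(k₂−k₁) gives C_{N,max}/C_{M0} = (k₁/k₂)^[k₂/(k₂−k₁)].
= (0.0868/0.160)^(0.160/(0.160−0.0868)) = (0.5425)^(2.186) = 0.2627.

0.263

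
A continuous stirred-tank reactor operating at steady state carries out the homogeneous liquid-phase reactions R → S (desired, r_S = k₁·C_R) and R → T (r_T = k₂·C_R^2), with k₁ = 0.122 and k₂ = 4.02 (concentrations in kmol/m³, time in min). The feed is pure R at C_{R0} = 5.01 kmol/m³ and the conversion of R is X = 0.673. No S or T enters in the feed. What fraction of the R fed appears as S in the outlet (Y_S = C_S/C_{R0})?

0.0122

Exit C_R = C_{R0}(1−X) = 5.01×0.327 = 1.638 kmol/m³.
In a CSTR the entire volume is at exit conditions, so r_S = 0.122×1.638 = 0.1999 and r_T = 4.02×1.638^2 = 10.79.
Fraction of consumed R going to S: r_S/(r_S+r_T) = 0.01819.
C_S = 0.01819·C_{R0}·X = 0.01819×5.01×0.673 = 0.0613 kmol/m³; Y_S = C_S/C_{R0} = 0.0122.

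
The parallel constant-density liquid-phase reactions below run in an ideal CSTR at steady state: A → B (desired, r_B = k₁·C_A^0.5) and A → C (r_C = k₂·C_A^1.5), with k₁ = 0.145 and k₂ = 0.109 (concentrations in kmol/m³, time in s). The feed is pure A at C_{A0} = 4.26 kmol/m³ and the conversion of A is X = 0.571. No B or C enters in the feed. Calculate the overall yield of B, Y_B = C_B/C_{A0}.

Exit C_A = C_{A0}(1−X) = 4.26×0.429 = 1.828 kmol/m³.
Rates in a CSTR are evaluated at the outlet concentration: r_B = 0.145×1.828^0.5 = 0.1960, r_C = 0.109×1.828^1.5 = 0.2693.
Fraction of consumed A going to B: r_B/(r_B+r_C) = 0.4213.
C_B = 0.4213·C_{A0}·X = 0.4213×4.26×0.571 = 1.02 kmol/m³; Y_B = C_B/C_{A0} = 0.241.

0.241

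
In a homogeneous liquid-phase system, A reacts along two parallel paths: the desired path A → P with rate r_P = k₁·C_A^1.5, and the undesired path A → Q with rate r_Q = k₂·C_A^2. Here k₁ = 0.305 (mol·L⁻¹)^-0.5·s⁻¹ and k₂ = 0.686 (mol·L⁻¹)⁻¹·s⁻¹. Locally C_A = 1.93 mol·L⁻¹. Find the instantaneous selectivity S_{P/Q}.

S_{P/Q} = r_P/r_Q = (k₁·C_A^1.5)/(k₂·C_A^2) = (k₁/k₂)·C_A^-0.5.
= (0.305×1.930^1.5) / (0.686×1.930^2) = 0.8178/2.555 = 0.320.
The undesired path is higher order in A, so low C_A (CSTR or dilute feed) favours P.

0.320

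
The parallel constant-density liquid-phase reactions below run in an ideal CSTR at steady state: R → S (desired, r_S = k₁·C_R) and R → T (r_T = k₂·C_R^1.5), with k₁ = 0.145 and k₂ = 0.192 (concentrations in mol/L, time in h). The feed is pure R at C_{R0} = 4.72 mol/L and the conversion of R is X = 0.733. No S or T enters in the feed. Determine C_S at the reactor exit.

1.39 mol/L

Exit C_R = C_{R0}(1−X) = 4.72×0.267 = 1.260 mol/L.
In a CSTR the entire volume is at exit conditions, so r_S = 0.145×1.260 = 0.1827 and r_T = 0.192×1.260^1.5 = 0.2716.
Fraction of consumed R going to S: r_S/(r_S+r_T) = 0.4022.
C_S = 0.4022·C_{R0}·X = 0.4022×4.72×0.733 = 1.39 mol/L.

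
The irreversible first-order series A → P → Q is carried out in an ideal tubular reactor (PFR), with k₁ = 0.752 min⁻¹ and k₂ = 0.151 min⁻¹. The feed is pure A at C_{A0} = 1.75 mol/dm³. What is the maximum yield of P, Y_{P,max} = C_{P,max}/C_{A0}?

At the optimum, C_{P,max}/C_{A0} = (k₁/k₂)^[k₂/(k₂−k₁)].
= (0.752/0.151)^(0.151/(0.151−0.752)) = (4.980)^(-0.2512) = 0.6681.

0.668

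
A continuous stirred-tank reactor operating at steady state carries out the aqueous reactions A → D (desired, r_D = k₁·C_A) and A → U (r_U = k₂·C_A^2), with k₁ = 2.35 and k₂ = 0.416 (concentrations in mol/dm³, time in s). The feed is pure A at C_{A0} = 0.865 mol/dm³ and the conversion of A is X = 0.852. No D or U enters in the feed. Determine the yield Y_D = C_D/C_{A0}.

Exit C_A = C_{A0}(1−X) = 0.865×0.148 = 0.1280 mol/dm³.
Rates in a CSTR are evaluated at the outlet concentration: r_D = 2.35×0.1280 = 0.3008, r_U = 0.416×0.1280^2 = 0.006818.
Fraction of consumed A going to D: r_D/(r_D+r_U) = 0.9778.
C_D = 0.9778·C_{A0}·X = 0.9778×0.865×0.852 = 0.721 mol/dm³; Y_D = C_D/C_{A0} = 0.833.

0.833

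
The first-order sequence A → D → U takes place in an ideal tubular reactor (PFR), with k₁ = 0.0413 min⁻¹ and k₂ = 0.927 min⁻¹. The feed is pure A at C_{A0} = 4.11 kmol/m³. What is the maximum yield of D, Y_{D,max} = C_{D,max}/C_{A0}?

At the optimum, C_{D,max}/C_{A0} = (k₁/k₂)^[k₂/(k₂−k₁)].
= (0.0413/0.927)^(0.927/(0.927−0.0413)) = (0.04455)^(1.047) = 0.03854.

0.0385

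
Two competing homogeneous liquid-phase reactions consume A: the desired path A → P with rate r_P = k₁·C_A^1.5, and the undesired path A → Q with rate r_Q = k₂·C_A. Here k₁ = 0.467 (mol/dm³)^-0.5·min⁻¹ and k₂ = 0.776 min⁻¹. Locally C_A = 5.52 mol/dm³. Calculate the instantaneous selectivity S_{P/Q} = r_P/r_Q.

1.41

S_{P/Q} = r_P/r_Q = (k₁·C_A^1.5)/(k₂·C_A) = (k₁/k₂)·C_A^0.5.
= (0.467×5.520^1.5) / (0.776×5.520) = 6.057/4.284 = 1.41.
Since the desired path is higher order in A, keeping C_A high (PFR or concentrated feed) favours P.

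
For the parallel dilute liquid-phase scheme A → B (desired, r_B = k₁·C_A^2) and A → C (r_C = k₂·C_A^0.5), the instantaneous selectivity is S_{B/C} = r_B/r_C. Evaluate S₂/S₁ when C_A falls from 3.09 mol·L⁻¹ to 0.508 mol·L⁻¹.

S_{B/C} = (k₁/k₂)·C_A^1.5, so S₂/S₁ = (C_{A,2}/C_{A,1})^1.5.
= (0.508/3.09)^1.5 = (0.1644)^1.5 = 0.0667.
Selectivity toward B falls as C_A falls — high-concentration operation is favoured.

0.0667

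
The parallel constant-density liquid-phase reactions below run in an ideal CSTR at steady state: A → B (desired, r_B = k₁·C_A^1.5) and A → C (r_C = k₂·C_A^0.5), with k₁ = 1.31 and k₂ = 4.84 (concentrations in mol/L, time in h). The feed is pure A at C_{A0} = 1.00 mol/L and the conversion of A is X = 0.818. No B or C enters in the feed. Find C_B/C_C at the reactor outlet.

0.0493

Exit C_A = C_{A0}(1−X) = 1.00×0.182 = 0.1820 mol/L.
In a CSTR the entire volume is at exit conditions, so r_B = 1.31×0.1820^1.5 = 0.1017 and r_C = 4.84×0.1820^0.5 = 2.065.
Overall selectivity = C_B/C_C = r_Bτ/(r_Cτ) = r_B/r_C = 0.0493.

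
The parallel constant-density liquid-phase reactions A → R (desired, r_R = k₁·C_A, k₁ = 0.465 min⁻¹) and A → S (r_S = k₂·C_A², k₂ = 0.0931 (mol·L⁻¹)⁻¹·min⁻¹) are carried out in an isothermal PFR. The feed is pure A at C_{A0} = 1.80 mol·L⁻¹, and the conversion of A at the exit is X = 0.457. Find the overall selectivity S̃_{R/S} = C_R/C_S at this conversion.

3.62

C_A = C_{A0}(1−X) = 0.9774 mol·L⁻¹.
Along a PFR/batch, dC_R/dC_A = −r_R/(r_R+r_S) = −k₁/(k₁+k₂·C_A).
Integrating from C_{A0} to C_A: C_R = (0.465/0.0931)·ln[(0.465+0.0931·1.80)/(0.465+0.0931·0.977)] = 4.995·ln(0.6326/0.5560) = 0.6445 mol·L⁻¹.
C_S = (C_{A0}−C_A)−C_R = 0.1781 mol·L⁻¹; S̃_{R/S} = 0.6445/0.1781 = 3.62.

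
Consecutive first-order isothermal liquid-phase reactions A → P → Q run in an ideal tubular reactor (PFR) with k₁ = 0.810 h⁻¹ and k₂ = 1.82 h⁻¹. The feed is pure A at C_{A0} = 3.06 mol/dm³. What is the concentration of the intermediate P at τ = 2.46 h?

Solving the coupled first-order balances gives C_P(τ) = [k₁/(k₂−k₁)]·C_{A0}·(e^(−k₁τ) − e^(−k₂τ)).
e^(−k₁τ) = e^(−0.810×2.46) = e^(−1.993) = 0.1363; e^(−k₂τ) = e^(−4.477) = 0.01137.
C_P = 0.810×3.06/(1.82−0.810) × (0.1363−0.01137) = 2.454×0.1250 = 0.3067 mol/dm³.

0.307 mol/dm³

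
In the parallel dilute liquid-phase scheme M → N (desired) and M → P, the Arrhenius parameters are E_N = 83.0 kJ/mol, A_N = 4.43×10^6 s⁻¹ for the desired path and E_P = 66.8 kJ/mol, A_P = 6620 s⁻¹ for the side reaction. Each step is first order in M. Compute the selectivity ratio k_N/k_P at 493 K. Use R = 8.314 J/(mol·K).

With equal orders, S_{N/P} = k_N/k_P = (A_N/A_P)·exp[(E_P−E_N)/(RT)].
(E_P−E_N)/(RT) = (66.8−83.0)×10³/(8.314×493) = -16200/4099 = -3.952.
k_N/k_P = (4.43×10^6/6620)·exp(-3.952) = 669.2 × 0.01921 = 12.9.
Since E_N > E_P, raising the temperature improves selectivity toward N.

12.9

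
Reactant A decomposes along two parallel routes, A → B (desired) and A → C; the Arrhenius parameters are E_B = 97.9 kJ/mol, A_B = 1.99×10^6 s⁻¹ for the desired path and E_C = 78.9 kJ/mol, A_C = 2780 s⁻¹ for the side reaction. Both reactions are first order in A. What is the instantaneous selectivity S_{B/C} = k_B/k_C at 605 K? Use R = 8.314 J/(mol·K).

16.4

k_B/k_C = (A_B/A_C)·exp[−(E_B−E_C)/(RT)] = (A_B/A_C)·exp[(E_C−E_B)/(RT)].
(E_C−E_B)/(RT) = (78.9−97.9)×10³/(8.314×605) = -19000/5030 = -3.777.
k_B/k_C = (1.99×10^6/2780)·exp(-3.777) = 715.8 × 0.02288 = 16.4.
Since E_B > E_C, raising the temperature improves selectivity toward B.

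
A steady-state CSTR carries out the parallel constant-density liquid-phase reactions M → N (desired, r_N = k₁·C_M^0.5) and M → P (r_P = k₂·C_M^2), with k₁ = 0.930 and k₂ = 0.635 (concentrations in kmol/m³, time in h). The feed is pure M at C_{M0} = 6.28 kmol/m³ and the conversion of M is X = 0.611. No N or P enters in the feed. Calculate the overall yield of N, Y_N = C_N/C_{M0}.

Exit C_M = C_{M0}(1−X) = 6.28×0.389 = 2.443 kmol/m³.
Rates in a CSTR are evaluated at the outlet concentration: r_N = 0.930×2.443^0.5 = 1.454, r_P = 0.635×2.443^2 = 3.790.
Fraction of consumed M going to N: r_N/(r_N+r_P) = 0.2772.
C_N = 0.2772·C_{M0}·X = 0.2772×6.28×0.611 = 1.06 kmol/m³; Y_N = C_N/C_{M0} = 0.169.

0.169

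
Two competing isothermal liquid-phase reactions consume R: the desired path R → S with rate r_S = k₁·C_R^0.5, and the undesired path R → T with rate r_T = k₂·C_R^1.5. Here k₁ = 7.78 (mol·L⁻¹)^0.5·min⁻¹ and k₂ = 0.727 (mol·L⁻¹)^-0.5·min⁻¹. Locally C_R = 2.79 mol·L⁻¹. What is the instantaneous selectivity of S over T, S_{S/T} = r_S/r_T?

S_{S/T} = r_S/r_T = (k₁·C_R^0.5)/(k₂·C_R^1.5) = (k₁/k₂)·C_R⁻¹.
= (7.78×2.790^0.5) / (0.727×2.790^1.5) = 13.00/3.388 = 3.84.
The undesired path is higher order in R, so low C_R (CSTR or dilute feed) favours S.

3.84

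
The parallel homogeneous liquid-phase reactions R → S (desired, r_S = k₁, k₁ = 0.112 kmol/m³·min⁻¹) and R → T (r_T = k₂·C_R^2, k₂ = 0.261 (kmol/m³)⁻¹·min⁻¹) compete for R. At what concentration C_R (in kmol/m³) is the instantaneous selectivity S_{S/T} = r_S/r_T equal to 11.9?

S_{S/T} = (k₁/k₂)·C_R^-2 ⇒ C_R = (S·k₂/k₁)^(-0.5).
= (11.9×0.261/0.112)^(-0.5) = (27.73)^(-0.5) = 0.190 kmol/m³.

0.190 kmol/m³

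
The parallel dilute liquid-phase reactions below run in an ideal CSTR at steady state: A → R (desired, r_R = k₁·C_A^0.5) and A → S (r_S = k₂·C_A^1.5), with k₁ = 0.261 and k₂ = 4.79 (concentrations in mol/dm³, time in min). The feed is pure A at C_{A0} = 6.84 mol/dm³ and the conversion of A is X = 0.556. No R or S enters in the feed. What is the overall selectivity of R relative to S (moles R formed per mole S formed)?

0.0179

Exit C_A = C_{A0}(1−X) = 6.84×0.444 = 3.037 mol/dm³.
Rates in a CSTR are evaluated at the outlet concentration: r_R = 0.261×3.037^0.5 = 0.4548, r_S = 4.79×3.037^1.5 = 25.35.
Overall selectivity = C_R/C_S = r_Rτ/(r_Sτ) = r_R/r_S = 0.0179.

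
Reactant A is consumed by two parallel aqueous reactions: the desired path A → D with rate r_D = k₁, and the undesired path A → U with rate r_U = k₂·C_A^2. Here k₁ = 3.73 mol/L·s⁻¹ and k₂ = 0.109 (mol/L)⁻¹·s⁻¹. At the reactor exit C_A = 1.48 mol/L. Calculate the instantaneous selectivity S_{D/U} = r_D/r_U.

S_{D/U} = r_D/r_U = (k₁)/(k₂·C_A^2) = (k₁/k₂)·C_A^-2.
= (3.73) / (0.109×1.480^2) = 3.730/0.2388 = 15.6.

15.6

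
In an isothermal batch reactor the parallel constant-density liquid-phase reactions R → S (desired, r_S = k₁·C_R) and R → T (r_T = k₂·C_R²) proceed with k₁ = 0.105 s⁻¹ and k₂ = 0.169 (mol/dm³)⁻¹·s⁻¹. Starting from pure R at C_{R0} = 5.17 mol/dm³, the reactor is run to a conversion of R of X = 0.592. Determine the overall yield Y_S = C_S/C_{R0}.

C_R = C_{R0}(1−X) = 2.109 mol/dm³.
Along a PFR/batch, dC_S/dC_R = −r_S/(r_S+r_T) = −k₁/(k₁+k₂·C_R).
Integrating from C_{R0} to C_R: C_S = (0.105/0.169)·ln[(0.105+0.169·5.17)/(0.105+0.169·2.11)] = 0.6213·ln(0.9787/0.4615) = 0.4671 mol/dm³.
Y_S = C_S/C_{R0} = 0.4671/5.17 = 0.0903.

0.0903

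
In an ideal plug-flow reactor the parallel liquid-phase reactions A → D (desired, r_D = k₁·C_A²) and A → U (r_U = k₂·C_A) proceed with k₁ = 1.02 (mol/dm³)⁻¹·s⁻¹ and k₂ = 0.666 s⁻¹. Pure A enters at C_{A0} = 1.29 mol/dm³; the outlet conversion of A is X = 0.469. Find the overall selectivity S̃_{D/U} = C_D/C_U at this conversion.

1.48

C_A = C_{A0}(1−X) = 0.6850 mol/dm³.
Along a PFR/batch, dC_U/dC_A = −r_U/(r_D+r_U) = −k₂/(k₂+k₁·C_A).
Integrating from C_{A0} to C_A: C_U = (0.666/1.02)·ln[(0.666+1.02·1.29)/(0.666+1.02·0.685)] = 0.6529·ln(1.982/1.365) = 0.2436 mol/dm³.
Then C_D = (C_{A0}−C_A) − C_U = 0.6050 − 0.2436 = 0.3614 mol/dm³.
S̃_{D/U} = C_D/C_U = 0.3614/0.2436 = 1.48.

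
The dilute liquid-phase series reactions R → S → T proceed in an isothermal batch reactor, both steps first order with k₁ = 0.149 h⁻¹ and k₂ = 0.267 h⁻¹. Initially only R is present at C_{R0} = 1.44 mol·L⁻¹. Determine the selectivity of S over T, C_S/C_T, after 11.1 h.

The intermediate concentration in a first-order A→B→C sequence is C_S = k₁C_{R0}(e^(−k₁t) − e^(−k₂t))/(k₂−k₁).
e^(−k₁t) = e^(−0.149×11.1) = e^(−1.654) = 0.1913; e^(−k₂t) = e^(−2.964) = 0.05163.
C_S = 0.149×1.44/(0.267−0.149) × (0.1913−0.05163) = 1.818×0.1397 = 0.2540 mol·L⁻¹.
C_R = C_{R0}e^(−k₁t) = 0.2755 mol·L⁻¹, so C_T = C_{R0}−C_R−C_S = 0.9106 mol·L⁻¹; C_S/C_T = 0.279.

0.279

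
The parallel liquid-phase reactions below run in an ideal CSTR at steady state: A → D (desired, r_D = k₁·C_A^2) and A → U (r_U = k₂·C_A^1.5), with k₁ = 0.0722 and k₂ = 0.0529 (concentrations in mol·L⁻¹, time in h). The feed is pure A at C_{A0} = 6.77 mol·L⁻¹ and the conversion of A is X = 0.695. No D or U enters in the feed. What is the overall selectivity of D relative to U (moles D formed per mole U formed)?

1.96

Exit C_A = C_{A0}(1−X) = 6.77×0.305 = 2.065 mol·L⁻¹.
Rates in a CSTR are evaluated at the outlet concentration: r_D = 0.0722×2.065^2 = 0.3078, r_U = 0.0529×2.065^1.5 = 0.1570.
Overall selectivity = C_D/C_U = r_Dτ/(r_Uτ) = r_D/r_U = 1.96.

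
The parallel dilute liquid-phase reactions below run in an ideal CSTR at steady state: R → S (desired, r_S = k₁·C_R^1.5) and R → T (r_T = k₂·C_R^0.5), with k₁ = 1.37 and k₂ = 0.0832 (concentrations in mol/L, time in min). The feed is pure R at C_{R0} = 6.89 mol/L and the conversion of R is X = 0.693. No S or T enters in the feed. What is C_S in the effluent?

Exit C_R = C_{R0}(1−X) = 6.89×0.307 = 2.115 mol/L.
Rates in a CSTR are evaluated at the outlet concentration: r_S = 1.37×2.115^1.5 = 4.215, r_T = 0.0832×2.115^0.5 = 0.1210.
Fraction of consumed R going to S: r_S/(r_S+r_T) = 0.9721.
C_S = 0.9721·C_{R0}·X = 0.9721×6.89×0.693 = 4.64 mol/L.

4.64 mol/L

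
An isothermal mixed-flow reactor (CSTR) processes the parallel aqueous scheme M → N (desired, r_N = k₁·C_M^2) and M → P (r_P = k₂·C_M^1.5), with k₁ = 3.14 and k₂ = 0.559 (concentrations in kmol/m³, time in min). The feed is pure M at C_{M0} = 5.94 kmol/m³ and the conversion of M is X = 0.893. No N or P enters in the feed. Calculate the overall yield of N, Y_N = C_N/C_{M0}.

0.730

Exit C_M = C_{M0}(1−X) = 5.94×0.107 = 0.6356 kmol/m³.
Rates in a CSTR are evaluated at the outlet concentration: r_N = 3.14×0.6356^2 = 1.268, r_P = 0.559×0.6356^1.5 = 0.2832.
Fraction of consumed M going to N: r_N/(r_N+r_P) = 0.8175.
C_N = 0.8175·C_{M0}·X = 0.8175×5.94×0.893 = 4.34 kmol/m³; Y_N = C_N/C_{M0} = 0.730.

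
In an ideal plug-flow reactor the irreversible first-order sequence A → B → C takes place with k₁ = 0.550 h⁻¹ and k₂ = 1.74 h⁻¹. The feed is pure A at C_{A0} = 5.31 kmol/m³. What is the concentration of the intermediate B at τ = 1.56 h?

0.878 kmol/m³

For first-order series with pure A initially, C_B(τ) = k₁C_{A0}/(k₂−k₁)·(e^(−k₁τ) − e^(−k₂τ)).
e^(−k₁τ) = e^(−0.550×1.56) = e^(−0.8580) = 0.4240; e^(−k₂τ) = e^(−2.714) = 0.06624.
C_B = 0.550×5.31/(1.74−0.550) × (0.4240−0.06624) = 2.454×0.3578 = 0.8780 kmol/m³.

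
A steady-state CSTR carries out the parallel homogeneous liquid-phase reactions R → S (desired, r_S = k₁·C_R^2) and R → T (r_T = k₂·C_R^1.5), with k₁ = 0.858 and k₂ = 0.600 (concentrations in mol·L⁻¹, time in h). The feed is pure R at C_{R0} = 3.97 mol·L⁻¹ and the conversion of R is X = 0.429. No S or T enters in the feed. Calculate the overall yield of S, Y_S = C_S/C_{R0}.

Exit C_R = C_{R0}(1−X) = 3.97×0.571 = 2.267 mol·L⁻¹.
In a CSTR the entire volume is at exit conditions, so r_S = 0.858×2.267^2 = 4.409 and r_T = 0.600×2.267^1.5 = 2.048.
Fraction of consumed R going to S: r_S/(r_S+r_T) = 0.6828.
C_S = 0.6828·C_{R0}·X = 0.6828×3.97×0.429 = 1.16 mol·L⁻¹; Y_S = C_S/C_{R0} = 0.293.

0.293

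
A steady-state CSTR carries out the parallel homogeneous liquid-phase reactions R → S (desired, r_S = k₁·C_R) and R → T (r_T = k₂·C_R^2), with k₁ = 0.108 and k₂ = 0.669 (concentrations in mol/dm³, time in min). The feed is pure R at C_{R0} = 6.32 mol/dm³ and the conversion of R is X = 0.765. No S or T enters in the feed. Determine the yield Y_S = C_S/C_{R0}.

0.0750

Exit C_R = C_{R0}(1−X) = 6.32×0.235 = 1.485 mol/dm³.
A CSTR operates uniformly at the exit composition, giving r_S = 0.1604 and r_T = 1.476 (each k·C_R^n at C_R = 1.485).
Fraction of consumed R going to S: r_S/(r_S+r_T) = 0.09804.
C_S = 0.09804·C_{R0}·X = 0.09804×6.32×0.765 = 0.474 mol/dm³; Y_S = C_S/C_{R0} = 0.0750.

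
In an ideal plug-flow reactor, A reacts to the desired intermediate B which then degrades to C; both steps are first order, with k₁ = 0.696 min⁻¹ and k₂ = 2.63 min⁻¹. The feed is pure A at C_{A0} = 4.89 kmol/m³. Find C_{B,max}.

0.802 kmol/m³

At the optimum, C_{B,max}/C_{A0} = (k₁/k₂)^[k₂/(k₂−k₁)].
= (0.696/2.63)^(2.63/(2.63−0.696)) = (0.2646)^(1.360) = 0.1640.
C_{B,max} = 0.1640×4.89 = 0.802 kmol/m³.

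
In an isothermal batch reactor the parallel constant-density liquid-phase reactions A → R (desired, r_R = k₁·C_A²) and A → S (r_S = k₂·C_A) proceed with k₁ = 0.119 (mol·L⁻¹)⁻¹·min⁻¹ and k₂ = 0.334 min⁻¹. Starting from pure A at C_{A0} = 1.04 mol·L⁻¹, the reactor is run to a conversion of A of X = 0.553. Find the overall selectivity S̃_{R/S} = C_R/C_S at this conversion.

0.265

C_A = C_{A0}(1−X) = 0.4649 mol·L⁻¹.
Along a PFR/batch, dC_S/dC_A = −r_S/(r_R+r_S) = −k₂/(k₂+k₁·C_A).
Integrating from C_{A0} to C_A: C_S = (0.334/0.119)·ln[(0.334+0.119·1.04)/(0.334+0.119·0.465)] = 2.807·ln(0.4578/0.3893) = 0.4545 mol·L⁻¹.
Then C_R = (C_{A0}−C_A) − C_S = 0.5751 − 0.4545 = 0.1206 mol·L⁻¹.
S̃_{R/S} = C_R/C_S = 0.1206/0.4545 = 0.265.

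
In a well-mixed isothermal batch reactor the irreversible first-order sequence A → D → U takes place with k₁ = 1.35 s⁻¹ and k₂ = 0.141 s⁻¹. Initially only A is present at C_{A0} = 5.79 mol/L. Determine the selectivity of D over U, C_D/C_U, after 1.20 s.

8.99

The intermediate concentration in a first-order A→B→C sequence is C_D = k₁C_{A0}(e^(−k₁t) − e^(−k₂t))/(k₂−k₁).
e^(−k₁t) = e^(−1.35×1.20) = e^(−1.620) = 0.1979; e^(−k₂t) = e^(−0.1692) = 0.8443.
C_D = 1.35×5.79/(0.141−1.35) × (0.1979−0.8443) = (-6.465)×(-0.6464) = 4.179 mol/L.
C_A = C_{A0}e^(−k₁t) = 1.146 mol/L, so C_U = C_{A0}−C_A−C_D = 0.4648 mol/L; C_D/C_U = 8.99.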